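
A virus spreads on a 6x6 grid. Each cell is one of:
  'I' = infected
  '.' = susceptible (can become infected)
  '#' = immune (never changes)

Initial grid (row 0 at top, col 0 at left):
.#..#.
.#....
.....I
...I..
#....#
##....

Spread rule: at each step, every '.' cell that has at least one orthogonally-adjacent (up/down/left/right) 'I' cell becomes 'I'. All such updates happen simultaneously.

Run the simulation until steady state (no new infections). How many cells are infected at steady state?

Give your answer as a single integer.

Step 0 (initial): 2 infected
Step 1: +7 new -> 9 infected
Step 2: +8 new -> 17 infected
Step 3: +7 new -> 24 infected
Step 4: +3 new -> 27 infected
Step 5: +1 new -> 28 infected
Step 6: +1 new -> 29 infected
Step 7: +0 new -> 29 infected

Answer: 29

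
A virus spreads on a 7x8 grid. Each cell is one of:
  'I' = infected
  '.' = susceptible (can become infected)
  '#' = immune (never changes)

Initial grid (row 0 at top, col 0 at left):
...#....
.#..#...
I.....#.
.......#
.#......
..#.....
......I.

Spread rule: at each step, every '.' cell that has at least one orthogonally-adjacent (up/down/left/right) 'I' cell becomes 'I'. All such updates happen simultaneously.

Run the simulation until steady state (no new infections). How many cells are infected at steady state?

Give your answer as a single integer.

Answer: 49

Derivation:
Step 0 (initial): 2 infected
Step 1: +6 new -> 8 infected
Step 2: +8 new -> 16 infected
Step 3: +10 new -> 26 infected
Step 4: +11 new -> 37 infected
Step 5: +4 new -> 41 infected
Step 6: +1 new -> 42 infected
Step 7: +2 new -> 44 infected
Step 8: +3 new -> 47 infected
Step 9: +2 new -> 49 infected
Step 10: +0 new -> 49 infected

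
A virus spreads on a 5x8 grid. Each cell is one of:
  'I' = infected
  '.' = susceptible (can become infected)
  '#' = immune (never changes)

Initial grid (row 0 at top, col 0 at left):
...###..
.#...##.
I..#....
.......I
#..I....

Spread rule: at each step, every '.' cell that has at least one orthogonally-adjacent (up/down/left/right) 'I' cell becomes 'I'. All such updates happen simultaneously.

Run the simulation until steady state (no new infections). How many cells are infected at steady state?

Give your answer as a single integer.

Step 0 (initial): 3 infected
Step 1: +9 new -> 12 infected
Step 2: +11 new -> 23 infected
Step 3: +5 new -> 28 infected
Step 4: +4 new -> 32 infected
Step 5: +0 new -> 32 infected

Answer: 32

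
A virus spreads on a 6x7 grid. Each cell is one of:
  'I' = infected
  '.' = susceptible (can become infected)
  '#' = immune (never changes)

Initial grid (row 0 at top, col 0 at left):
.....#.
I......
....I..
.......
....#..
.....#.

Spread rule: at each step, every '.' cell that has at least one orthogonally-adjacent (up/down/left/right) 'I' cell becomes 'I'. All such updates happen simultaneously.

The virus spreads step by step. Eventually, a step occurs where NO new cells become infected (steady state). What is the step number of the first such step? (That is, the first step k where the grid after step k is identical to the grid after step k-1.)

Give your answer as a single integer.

Answer: 6

Derivation:
Step 0 (initial): 2 infected
Step 1: +7 new -> 9 infected
Step 2: +11 new -> 20 infected
Step 3: +9 new -> 29 infected
Step 4: +6 new -> 35 infected
Step 5: +4 new -> 39 infected
Step 6: +0 new -> 39 infected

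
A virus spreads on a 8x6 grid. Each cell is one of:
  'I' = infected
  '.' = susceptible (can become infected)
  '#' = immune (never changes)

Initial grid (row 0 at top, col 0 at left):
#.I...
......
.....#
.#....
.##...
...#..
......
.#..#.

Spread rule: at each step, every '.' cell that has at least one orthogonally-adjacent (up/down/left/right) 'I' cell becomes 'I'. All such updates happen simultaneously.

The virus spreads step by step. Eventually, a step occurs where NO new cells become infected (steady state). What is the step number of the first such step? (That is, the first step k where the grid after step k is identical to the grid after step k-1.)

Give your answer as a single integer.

Step 0 (initial): 1 infected
Step 1: +3 new -> 4 infected
Step 2: +4 new -> 8 infected
Step 3: +6 new -> 14 infected
Step 4: +4 new -> 18 infected
Step 5: +3 new -> 21 infected
Step 6: +3 new -> 24 infected
Step 7: +3 new -> 27 infected
Step 8: +4 new -> 31 infected
Step 9: +5 new -> 36 infected
Step 10: +3 new -> 39 infected
Step 11: +1 new -> 40 infected
Step 12: +0 new -> 40 infected

Answer: 12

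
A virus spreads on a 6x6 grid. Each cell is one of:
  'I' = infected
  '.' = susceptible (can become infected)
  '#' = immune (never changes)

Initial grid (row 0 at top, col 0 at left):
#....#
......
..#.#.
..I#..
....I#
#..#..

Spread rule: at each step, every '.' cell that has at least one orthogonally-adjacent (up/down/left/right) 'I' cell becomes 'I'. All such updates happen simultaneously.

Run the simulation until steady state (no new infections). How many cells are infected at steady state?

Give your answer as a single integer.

Step 0 (initial): 2 infected
Step 1: +5 new -> 7 infected
Step 2: +6 new -> 13 infected
Step 3: +5 new -> 18 infected
Step 4: +4 new -> 22 infected
Step 5: +3 new -> 25 infected
Step 6: +3 new -> 28 infected
Step 7: +0 new -> 28 infected

Answer: 28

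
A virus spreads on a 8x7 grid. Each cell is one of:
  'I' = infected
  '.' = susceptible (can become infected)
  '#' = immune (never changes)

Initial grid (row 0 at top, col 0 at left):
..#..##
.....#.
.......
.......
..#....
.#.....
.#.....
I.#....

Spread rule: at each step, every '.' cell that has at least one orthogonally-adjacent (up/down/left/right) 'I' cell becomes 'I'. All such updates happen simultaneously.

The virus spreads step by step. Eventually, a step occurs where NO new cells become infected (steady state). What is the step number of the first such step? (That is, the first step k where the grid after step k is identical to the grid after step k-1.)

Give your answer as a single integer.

Step 0 (initial): 1 infected
Step 1: +2 new -> 3 infected
Step 2: +1 new -> 4 infected
Step 3: +1 new -> 5 infected
Step 4: +2 new -> 7 infected
Step 5: +2 new -> 9 infected
Step 6: +3 new -> 12 infected
Step 7: +4 new -> 16 infected
Step 8: +5 new -> 21 infected
Step 9: +5 new -> 26 infected
Step 10: +8 new -> 34 infected
Step 11: +7 new -> 41 infected
Step 12: +4 new -> 45 infected
Step 13: +2 new -> 47 infected
Step 14: +1 new -> 48 infected
Step 15: +0 new -> 48 infected

Answer: 15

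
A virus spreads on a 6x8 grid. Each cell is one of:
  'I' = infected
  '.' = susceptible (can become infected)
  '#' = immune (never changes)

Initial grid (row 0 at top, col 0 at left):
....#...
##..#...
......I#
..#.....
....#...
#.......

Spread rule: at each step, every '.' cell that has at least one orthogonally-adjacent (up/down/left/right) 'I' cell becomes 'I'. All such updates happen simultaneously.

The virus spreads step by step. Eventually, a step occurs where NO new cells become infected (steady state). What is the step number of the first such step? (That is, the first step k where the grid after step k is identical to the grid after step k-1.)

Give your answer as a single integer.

Step 0 (initial): 1 infected
Step 1: +3 new -> 4 infected
Step 2: +7 new -> 11 infected
Step 3: +7 new -> 18 infected
Step 4: +5 new -> 23 infected
Step 5: +5 new -> 28 infected
Step 6: +5 new -> 33 infected
Step 7: +4 new -> 37 infected
Step 8: +3 new -> 40 infected
Step 9: +0 new -> 40 infected

Answer: 9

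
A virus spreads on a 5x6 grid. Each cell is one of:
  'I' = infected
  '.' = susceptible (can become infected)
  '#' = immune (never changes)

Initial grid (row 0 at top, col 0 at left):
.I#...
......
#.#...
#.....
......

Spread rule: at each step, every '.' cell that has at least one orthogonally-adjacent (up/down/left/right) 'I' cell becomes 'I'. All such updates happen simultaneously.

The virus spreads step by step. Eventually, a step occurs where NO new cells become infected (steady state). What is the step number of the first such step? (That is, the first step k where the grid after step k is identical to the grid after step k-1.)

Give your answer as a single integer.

Answer: 9

Derivation:
Step 0 (initial): 1 infected
Step 1: +2 new -> 3 infected
Step 2: +3 new -> 6 infected
Step 3: +2 new -> 8 infected
Step 4: +5 new -> 13 infected
Step 5: +6 new -> 19 infected
Step 6: +4 new -> 23 infected
Step 7: +2 new -> 25 infected
Step 8: +1 new -> 26 infected
Step 9: +0 new -> 26 infected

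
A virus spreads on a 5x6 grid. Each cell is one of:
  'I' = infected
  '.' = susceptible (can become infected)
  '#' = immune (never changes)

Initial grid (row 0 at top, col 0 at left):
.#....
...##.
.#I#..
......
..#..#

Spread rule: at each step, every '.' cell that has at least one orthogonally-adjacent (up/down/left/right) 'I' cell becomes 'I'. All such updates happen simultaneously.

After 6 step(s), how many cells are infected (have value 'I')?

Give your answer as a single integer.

Step 0 (initial): 1 infected
Step 1: +2 new -> 3 infected
Step 2: +4 new -> 7 infected
Step 3: +6 new -> 13 infected
Step 4: +7 new -> 20 infected
Step 5: +2 new -> 22 infected
Step 6: +1 new -> 23 infected

Answer: 23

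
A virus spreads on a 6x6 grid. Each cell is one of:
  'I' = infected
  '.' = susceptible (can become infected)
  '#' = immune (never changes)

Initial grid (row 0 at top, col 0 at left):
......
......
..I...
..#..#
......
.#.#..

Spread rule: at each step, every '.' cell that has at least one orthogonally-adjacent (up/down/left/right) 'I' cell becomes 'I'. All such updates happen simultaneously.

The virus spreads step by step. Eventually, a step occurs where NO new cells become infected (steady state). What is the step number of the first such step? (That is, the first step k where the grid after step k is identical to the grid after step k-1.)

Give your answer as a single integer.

Answer: 7

Derivation:
Step 0 (initial): 1 infected
Step 1: +3 new -> 4 infected
Step 2: +7 new -> 11 infected
Step 3: +9 new -> 20 infected
Step 4: +6 new -> 26 infected
Step 5: +5 new -> 31 infected
Step 6: +1 new -> 32 infected
Step 7: +0 new -> 32 infected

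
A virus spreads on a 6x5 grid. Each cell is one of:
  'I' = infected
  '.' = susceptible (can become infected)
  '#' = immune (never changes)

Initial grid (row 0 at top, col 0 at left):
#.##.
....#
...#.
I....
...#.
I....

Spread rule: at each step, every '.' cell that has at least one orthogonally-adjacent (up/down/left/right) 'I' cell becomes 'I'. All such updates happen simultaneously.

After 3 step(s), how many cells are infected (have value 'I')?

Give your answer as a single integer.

Answer: 16

Derivation:
Step 0 (initial): 2 infected
Step 1: +4 new -> 6 infected
Step 2: +5 new -> 11 infected
Step 3: +5 new -> 16 infected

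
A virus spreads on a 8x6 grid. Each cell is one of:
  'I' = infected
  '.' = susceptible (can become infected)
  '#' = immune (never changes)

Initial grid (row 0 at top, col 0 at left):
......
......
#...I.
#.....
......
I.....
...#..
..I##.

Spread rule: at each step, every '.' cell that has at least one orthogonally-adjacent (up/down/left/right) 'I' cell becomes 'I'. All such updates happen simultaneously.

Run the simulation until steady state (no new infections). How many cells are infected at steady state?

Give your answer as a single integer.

Step 0 (initial): 3 infected
Step 1: +9 new -> 12 infected
Step 2: +11 new -> 23 infected
Step 3: +11 new -> 34 infected
Step 4: +4 new -> 38 infected
Step 5: +3 new -> 41 infected
Step 6: +2 new -> 43 infected
Step 7: +0 new -> 43 infected

Answer: 43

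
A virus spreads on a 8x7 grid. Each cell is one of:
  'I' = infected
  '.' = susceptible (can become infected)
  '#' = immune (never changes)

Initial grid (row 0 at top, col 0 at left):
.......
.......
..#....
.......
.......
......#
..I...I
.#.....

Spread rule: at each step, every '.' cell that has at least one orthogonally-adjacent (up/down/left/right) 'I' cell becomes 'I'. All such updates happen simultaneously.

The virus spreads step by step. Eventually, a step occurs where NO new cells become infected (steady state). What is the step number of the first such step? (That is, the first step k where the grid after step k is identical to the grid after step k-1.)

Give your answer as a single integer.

Answer: 9

Derivation:
Step 0 (initial): 2 infected
Step 1: +6 new -> 8 infected
Step 2: +8 new -> 16 infected
Step 3: +8 new -> 24 infected
Step 4: +6 new -> 30 infected
Step 5: +6 new -> 36 infected
Step 6: +6 new -> 42 infected
Step 7: +7 new -> 49 infected
Step 8: +4 new -> 53 infected
Step 9: +0 new -> 53 infected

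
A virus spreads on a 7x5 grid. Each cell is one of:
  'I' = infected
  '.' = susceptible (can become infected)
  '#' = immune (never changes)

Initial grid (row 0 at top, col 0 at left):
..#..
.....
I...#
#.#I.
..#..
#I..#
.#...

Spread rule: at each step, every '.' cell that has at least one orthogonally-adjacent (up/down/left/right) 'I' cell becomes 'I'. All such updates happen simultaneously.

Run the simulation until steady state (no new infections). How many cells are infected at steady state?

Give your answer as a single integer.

Step 0 (initial): 3 infected
Step 1: +7 new -> 10 infected
Step 2: +9 new -> 19 infected
Step 3: +5 new -> 24 infected
Step 4: +2 new -> 26 infected
Step 5: +0 new -> 26 infected

Answer: 26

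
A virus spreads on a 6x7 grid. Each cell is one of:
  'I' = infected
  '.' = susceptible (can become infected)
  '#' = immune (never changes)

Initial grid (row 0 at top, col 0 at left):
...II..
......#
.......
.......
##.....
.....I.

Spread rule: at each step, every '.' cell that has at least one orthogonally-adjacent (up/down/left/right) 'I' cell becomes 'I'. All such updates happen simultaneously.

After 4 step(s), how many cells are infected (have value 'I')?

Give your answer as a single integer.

Step 0 (initial): 3 infected
Step 1: +7 new -> 10 infected
Step 2: +10 new -> 20 infected
Step 3: +9 new -> 29 infected
Step 4: +6 new -> 35 infected

Answer: 35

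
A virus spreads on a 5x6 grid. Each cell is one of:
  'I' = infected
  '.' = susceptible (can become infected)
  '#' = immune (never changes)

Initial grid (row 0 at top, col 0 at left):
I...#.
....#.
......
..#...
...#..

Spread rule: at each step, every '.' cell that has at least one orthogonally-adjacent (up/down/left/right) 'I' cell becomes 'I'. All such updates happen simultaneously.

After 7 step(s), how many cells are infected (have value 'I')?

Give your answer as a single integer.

Step 0 (initial): 1 infected
Step 1: +2 new -> 3 infected
Step 2: +3 new -> 6 infected
Step 3: +4 new -> 10 infected
Step 4: +4 new -> 14 infected
Step 5: +2 new -> 16 infected
Step 6: +3 new -> 19 infected
Step 7: +2 new -> 21 infected

Answer: 21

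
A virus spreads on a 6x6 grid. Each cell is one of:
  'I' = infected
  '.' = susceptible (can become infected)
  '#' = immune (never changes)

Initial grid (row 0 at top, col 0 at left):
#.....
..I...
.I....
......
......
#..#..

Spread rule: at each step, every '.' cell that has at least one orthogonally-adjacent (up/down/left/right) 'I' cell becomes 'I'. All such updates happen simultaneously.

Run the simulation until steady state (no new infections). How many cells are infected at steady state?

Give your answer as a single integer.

Answer: 33

Derivation:
Step 0 (initial): 2 infected
Step 1: +6 new -> 8 infected
Step 2: +8 new -> 16 infected
Step 3: +7 new -> 23 infected
Step 4: +5 new -> 28 infected
Step 5: +2 new -> 30 infected
Step 6: +2 new -> 32 infected
Step 7: +1 new -> 33 infected
Step 8: +0 new -> 33 infected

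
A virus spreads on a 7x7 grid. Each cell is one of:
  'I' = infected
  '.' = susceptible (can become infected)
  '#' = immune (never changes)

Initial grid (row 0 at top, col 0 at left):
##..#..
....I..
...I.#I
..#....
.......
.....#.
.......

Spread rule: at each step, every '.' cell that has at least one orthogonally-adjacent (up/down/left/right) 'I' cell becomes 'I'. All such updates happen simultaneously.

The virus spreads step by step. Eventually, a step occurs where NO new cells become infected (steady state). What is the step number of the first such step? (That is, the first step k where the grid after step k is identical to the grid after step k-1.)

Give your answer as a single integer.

Answer: 8

Derivation:
Step 0 (initial): 3 infected
Step 1: +7 new -> 10 infected
Step 2: +9 new -> 19 infected
Step 3: +9 new -> 28 infected
Step 4: +7 new -> 35 infected
Step 5: +5 new -> 40 infected
Step 6: +2 new -> 42 infected
Step 7: +1 new -> 43 infected
Step 8: +0 new -> 43 infected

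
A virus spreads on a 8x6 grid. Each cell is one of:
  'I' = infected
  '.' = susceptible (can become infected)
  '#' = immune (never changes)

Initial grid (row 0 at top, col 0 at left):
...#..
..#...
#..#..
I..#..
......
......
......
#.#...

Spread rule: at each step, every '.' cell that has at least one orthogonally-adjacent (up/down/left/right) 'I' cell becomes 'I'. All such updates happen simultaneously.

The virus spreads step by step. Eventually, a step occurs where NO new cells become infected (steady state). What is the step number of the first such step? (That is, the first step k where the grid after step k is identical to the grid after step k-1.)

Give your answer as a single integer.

Answer: 11

Derivation:
Step 0 (initial): 1 infected
Step 1: +2 new -> 3 infected
Step 2: +4 new -> 7 infected
Step 3: +5 new -> 12 infected
Step 4: +5 new -> 17 infected
Step 5: +6 new -> 23 infected
Step 6: +4 new -> 27 infected
Step 7: +5 new -> 32 infected
Step 8: +4 new -> 36 infected
Step 9: +4 new -> 40 infected
Step 10: +1 new -> 41 infected
Step 11: +0 new -> 41 infected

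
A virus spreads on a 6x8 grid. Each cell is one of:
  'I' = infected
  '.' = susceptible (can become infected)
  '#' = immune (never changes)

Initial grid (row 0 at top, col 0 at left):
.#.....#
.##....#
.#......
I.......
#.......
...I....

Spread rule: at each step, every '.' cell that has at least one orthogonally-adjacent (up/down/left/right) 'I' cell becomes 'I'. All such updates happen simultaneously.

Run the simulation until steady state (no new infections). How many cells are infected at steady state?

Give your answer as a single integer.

Step 0 (initial): 2 infected
Step 1: +5 new -> 7 infected
Step 2: +8 new -> 15 infected
Step 3: +7 new -> 22 infected
Step 4: +5 new -> 27 infected
Step 5: +5 new -> 32 infected
Step 6: +5 new -> 37 infected
Step 7: +3 new -> 40 infected
Step 8: +1 new -> 41 infected
Step 9: +0 new -> 41 infected

Answer: 41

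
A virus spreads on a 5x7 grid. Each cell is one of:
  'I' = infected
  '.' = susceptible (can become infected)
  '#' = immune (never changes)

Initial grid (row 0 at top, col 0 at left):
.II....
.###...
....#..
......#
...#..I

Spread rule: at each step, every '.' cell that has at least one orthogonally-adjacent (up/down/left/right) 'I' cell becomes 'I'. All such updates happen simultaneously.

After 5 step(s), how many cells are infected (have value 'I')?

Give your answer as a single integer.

Step 0 (initial): 3 infected
Step 1: +3 new -> 6 infected
Step 2: +4 new -> 10 infected
Step 3: +5 new -> 15 infected
Step 4: +6 new -> 21 infected
Step 5: +6 new -> 27 infected

Answer: 27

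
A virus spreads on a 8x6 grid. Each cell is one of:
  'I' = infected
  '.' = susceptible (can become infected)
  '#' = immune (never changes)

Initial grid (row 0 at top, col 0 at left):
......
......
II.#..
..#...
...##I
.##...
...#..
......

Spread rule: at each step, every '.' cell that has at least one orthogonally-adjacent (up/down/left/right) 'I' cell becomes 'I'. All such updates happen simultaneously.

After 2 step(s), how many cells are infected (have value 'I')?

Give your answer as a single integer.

Answer: 19

Derivation:
Step 0 (initial): 3 infected
Step 1: +7 new -> 10 infected
Step 2: +9 new -> 19 infected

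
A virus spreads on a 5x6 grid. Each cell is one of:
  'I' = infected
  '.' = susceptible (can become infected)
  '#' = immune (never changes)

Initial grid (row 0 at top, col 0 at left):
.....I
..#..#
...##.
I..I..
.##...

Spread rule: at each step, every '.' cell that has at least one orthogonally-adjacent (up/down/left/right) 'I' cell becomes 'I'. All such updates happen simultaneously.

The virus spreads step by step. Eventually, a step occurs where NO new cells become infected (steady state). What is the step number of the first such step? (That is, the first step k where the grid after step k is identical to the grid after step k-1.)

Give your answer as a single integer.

Answer: 5

Derivation:
Step 0 (initial): 3 infected
Step 1: +7 new -> 10 infected
Step 2: +7 new -> 17 infected
Step 3: +6 new -> 23 infected
Step 4: +1 new -> 24 infected
Step 5: +0 new -> 24 infected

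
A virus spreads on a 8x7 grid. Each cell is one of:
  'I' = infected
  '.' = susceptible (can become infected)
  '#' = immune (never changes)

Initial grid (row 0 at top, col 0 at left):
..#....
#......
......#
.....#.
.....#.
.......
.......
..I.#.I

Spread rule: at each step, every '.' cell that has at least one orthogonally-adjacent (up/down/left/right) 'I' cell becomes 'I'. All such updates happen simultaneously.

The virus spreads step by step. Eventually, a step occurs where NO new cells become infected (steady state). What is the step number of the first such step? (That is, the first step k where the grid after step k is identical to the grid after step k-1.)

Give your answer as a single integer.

Step 0 (initial): 2 infected
Step 1: +5 new -> 7 infected
Step 2: +6 new -> 13 infected
Step 3: +7 new -> 20 infected
Step 4: +6 new -> 26 infected
Step 5: +5 new -> 31 infected
Step 6: +5 new -> 36 infected
Step 7: +4 new -> 40 infected
Step 8: +4 new -> 44 infected
Step 9: +3 new -> 47 infected
Step 10: +2 new -> 49 infected
Step 11: +1 new -> 50 infected
Step 12: +0 new -> 50 infected

Answer: 12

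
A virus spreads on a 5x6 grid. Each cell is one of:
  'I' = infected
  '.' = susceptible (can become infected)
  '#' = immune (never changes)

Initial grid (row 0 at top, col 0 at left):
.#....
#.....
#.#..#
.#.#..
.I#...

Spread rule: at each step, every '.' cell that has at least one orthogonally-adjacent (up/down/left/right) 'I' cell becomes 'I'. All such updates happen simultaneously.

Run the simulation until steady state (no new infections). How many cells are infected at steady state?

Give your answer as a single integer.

Answer: 3

Derivation:
Step 0 (initial): 1 infected
Step 1: +1 new -> 2 infected
Step 2: +1 new -> 3 infected
Step 3: +0 new -> 3 infected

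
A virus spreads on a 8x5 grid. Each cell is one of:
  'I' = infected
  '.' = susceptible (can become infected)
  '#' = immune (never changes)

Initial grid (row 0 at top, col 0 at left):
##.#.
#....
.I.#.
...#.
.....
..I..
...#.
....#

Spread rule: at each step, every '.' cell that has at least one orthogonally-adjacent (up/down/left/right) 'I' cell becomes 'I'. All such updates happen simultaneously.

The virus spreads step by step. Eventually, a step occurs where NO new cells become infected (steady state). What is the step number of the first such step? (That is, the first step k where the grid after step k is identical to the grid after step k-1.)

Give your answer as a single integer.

Step 0 (initial): 2 infected
Step 1: +8 new -> 10 infected
Step 2: +9 new -> 19 infected
Step 3: +8 new -> 27 infected
Step 4: +3 new -> 30 infected
Step 5: +2 new -> 32 infected
Step 6: +0 new -> 32 infected

Answer: 6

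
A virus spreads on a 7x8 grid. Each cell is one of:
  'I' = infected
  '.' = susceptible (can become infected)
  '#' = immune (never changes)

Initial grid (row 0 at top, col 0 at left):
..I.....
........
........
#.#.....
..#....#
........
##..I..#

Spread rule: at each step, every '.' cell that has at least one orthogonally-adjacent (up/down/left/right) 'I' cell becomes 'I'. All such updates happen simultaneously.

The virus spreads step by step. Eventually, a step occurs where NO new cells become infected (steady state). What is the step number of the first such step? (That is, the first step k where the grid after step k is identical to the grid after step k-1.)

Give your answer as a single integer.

Answer: 8

Derivation:
Step 0 (initial): 2 infected
Step 1: +6 new -> 8 infected
Step 2: +10 new -> 18 infected
Step 3: +10 new -> 28 infected
Step 4: +10 new -> 38 infected
Step 5: +6 new -> 44 infected
Step 6: +4 new -> 48 infected
Step 7: +1 new -> 49 infected
Step 8: +0 new -> 49 infected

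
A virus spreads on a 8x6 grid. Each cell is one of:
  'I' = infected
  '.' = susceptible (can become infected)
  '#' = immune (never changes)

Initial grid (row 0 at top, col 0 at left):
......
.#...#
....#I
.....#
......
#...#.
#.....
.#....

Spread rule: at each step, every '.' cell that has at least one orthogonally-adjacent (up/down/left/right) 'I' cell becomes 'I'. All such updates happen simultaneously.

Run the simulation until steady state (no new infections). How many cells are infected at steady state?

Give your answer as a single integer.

Answer: 1

Derivation:
Step 0 (initial): 1 infected
Step 1: +0 new -> 1 infected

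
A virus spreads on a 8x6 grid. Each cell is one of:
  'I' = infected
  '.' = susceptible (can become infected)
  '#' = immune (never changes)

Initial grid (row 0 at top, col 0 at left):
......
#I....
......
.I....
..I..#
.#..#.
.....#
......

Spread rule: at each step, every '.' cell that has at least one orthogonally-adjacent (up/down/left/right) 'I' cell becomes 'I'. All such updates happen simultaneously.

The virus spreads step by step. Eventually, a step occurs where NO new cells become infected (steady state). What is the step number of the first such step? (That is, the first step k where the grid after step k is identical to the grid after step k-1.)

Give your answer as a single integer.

Answer: 7

Derivation:
Step 0 (initial): 3 infected
Step 1: +8 new -> 11 infected
Step 2: +10 new -> 21 infected
Step 3: +8 new -> 29 infected
Step 4: +8 new -> 37 infected
Step 5: +4 new -> 41 infected
Step 6: +1 new -> 42 infected
Step 7: +0 new -> 42 infected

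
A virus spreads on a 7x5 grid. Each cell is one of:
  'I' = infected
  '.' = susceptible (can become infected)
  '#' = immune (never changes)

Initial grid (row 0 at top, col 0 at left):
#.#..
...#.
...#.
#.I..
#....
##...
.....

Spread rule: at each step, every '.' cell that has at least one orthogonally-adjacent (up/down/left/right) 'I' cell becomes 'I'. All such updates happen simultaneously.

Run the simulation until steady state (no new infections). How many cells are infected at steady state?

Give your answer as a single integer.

Answer: 27

Derivation:
Step 0 (initial): 1 infected
Step 1: +4 new -> 5 infected
Step 2: +6 new -> 11 infected
Step 3: +6 new -> 17 infected
Step 4: +6 new -> 23 infected
Step 5: +3 new -> 26 infected
Step 6: +1 new -> 27 infected
Step 7: +0 new -> 27 infected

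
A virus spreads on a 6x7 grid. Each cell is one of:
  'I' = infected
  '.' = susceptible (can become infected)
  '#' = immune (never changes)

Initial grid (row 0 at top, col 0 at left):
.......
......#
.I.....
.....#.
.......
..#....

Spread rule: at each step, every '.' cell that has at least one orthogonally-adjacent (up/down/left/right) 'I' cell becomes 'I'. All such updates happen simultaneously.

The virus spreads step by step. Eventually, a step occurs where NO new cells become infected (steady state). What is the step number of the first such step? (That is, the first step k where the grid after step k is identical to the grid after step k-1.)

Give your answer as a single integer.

Answer: 9

Derivation:
Step 0 (initial): 1 infected
Step 1: +4 new -> 5 infected
Step 2: +7 new -> 12 infected
Step 3: +8 new -> 20 infected
Step 4: +6 new -> 26 infected
Step 5: +5 new -> 31 infected
Step 6: +4 new -> 35 infected
Step 7: +3 new -> 38 infected
Step 8: +1 new -> 39 infected
Step 9: +0 new -> 39 infected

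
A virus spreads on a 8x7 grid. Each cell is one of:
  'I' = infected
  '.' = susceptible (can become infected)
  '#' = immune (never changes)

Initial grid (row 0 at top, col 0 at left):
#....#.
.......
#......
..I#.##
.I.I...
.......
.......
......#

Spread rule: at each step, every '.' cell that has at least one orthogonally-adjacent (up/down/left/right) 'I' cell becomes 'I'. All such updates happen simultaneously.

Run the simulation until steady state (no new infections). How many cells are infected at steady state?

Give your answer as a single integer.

Answer: 49

Derivation:
Step 0 (initial): 3 infected
Step 1: +7 new -> 10 infected
Step 2: +11 new -> 21 infected
Step 3: +11 new -> 32 infected
Step 4: +10 new -> 42 infected
Step 5: +5 new -> 47 infected
Step 6: +1 new -> 48 infected
Step 7: +1 new -> 49 infected
Step 8: +0 new -> 49 infected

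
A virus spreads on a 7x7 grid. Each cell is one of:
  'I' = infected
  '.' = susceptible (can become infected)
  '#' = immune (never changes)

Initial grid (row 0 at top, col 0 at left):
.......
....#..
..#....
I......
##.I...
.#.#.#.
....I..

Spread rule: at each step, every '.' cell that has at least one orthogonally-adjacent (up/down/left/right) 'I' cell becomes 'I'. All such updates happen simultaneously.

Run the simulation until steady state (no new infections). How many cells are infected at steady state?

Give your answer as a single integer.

Answer: 42

Derivation:
Step 0 (initial): 3 infected
Step 1: +8 new -> 11 infected
Step 2: +9 new -> 20 infected
Step 3: +8 new -> 28 infected
Step 4: +6 new -> 34 infected
Step 5: +5 new -> 39 infected
Step 6: +2 new -> 41 infected
Step 7: +1 new -> 42 infected
Step 8: +0 new -> 42 infected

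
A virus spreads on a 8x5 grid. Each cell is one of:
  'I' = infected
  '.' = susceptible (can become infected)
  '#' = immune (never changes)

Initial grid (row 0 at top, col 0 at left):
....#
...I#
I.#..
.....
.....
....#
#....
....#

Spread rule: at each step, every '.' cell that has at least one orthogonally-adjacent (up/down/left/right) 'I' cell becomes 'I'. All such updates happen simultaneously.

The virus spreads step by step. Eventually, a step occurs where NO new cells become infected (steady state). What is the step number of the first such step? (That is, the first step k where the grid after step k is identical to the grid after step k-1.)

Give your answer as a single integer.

Step 0 (initial): 2 infected
Step 1: +6 new -> 8 infected
Step 2: +7 new -> 15 infected
Step 3: +6 new -> 21 infected
Step 4: +4 new -> 25 infected
Step 5: +3 new -> 28 infected
Step 6: +4 new -> 32 infected
Step 7: +2 new -> 34 infected
Step 8: +0 new -> 34 infected

Answer: 8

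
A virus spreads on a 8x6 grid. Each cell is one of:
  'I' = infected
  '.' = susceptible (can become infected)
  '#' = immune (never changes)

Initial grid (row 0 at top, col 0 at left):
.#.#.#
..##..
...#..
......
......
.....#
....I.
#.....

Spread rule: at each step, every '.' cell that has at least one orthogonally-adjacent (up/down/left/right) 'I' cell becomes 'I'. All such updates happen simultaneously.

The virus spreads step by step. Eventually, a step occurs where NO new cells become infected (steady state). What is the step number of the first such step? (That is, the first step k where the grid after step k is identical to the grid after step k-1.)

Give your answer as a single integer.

Answer: 11

Derivation:
Step 0 (initial): 1 infected
Step 1: +4 new -> 5 infected
Step 2: +5 new -> 10 infected
Step 3: +6 new -> 16 infected
Step 4: +7 new -> 23 infected
Step 5: +5 new -> 28 infected
Step 6: +5 new -> 33 infected
Step 7: +2 new -> 35 infected
Step 8: +2 new -> 37 infected
Step 9: +1 new -> 38 infected
Step 10: +1 new -> 39 infected
Step 11: +0 new -> 39 infected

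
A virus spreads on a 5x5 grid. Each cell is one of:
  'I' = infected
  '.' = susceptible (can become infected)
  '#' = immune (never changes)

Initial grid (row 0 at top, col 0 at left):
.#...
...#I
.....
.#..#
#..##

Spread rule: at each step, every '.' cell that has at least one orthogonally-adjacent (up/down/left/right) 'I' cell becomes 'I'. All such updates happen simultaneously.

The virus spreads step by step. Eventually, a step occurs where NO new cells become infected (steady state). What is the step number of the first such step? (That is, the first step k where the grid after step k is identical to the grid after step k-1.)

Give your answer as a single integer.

Step 0 (initial): 1 infected
Step 1: +2 new -> 3 infected
Step 2: +2 new -> 5 infected
Step 3: +3 new -> 8 infected
Step 4: +3 new -> 11 infected
Step 5: +3 new -> 14 infected
Step 6: +3 new -> 17 infected
Step 7: +1 new -> 18 infected
Step 8: +0 new -> 18 infected

Answer: 8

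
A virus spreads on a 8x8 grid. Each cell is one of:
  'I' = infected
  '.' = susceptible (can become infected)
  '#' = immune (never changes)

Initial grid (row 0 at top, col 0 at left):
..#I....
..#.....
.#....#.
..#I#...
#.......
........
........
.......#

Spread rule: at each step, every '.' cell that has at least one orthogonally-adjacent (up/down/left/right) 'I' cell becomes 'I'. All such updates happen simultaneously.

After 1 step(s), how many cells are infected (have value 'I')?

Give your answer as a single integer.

Step 0 (initial): 2 infected
Step 1: +4 new -> 6 infected

Answer: 6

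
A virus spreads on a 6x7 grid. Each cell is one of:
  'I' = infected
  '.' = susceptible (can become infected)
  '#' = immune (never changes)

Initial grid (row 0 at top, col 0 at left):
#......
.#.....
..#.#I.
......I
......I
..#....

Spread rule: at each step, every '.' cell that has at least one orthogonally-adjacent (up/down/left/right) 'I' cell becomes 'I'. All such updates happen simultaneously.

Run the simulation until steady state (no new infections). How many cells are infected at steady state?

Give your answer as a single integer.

Answer: 37

Derivation:
Step 0 (initial): 3 infected
Step 1: +5 new -> 8 infected
Step 2: +6 new -> 14 infected
Step 3: +6 new -> 20 infected
Step 4: +6 new -> 26 infected
Step 5: +3 new -> 29 infected
Step 6: +5 new -> 34 infected
Step 7: +2 new -> 36 infected
Step 8: +1 new -> 37 infected
Step 9: +0 new -> 37 infected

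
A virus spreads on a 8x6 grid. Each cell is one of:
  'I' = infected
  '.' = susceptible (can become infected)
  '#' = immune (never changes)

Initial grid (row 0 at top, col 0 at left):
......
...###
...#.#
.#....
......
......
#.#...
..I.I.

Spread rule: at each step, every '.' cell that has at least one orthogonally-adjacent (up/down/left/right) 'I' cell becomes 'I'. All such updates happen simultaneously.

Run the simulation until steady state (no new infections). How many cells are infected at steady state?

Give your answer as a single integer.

Answer: 40

Derivation:
Step 0 (initial): 2 infected
Step 1: +4 new -> 6 infected
Step 2: +5 new -> 11 infected
Step 3: +4 new -> 15 infected
Step 4: +6 new -> 21 infected
Step 5: +5 new -> 26 infected
Step 6: +2 new -> 28 infected
Step 7: +2 new -> 30 infected
Step 8: +3 new -> 33 infected
Step 9: +3 new -> 36 infected
Step 10: +2 new -> 38 infected
Step 11: +1 new -> 39 infected
Step 12: +1 new -> 40 infected
Step 13: +0 new -> 40 infected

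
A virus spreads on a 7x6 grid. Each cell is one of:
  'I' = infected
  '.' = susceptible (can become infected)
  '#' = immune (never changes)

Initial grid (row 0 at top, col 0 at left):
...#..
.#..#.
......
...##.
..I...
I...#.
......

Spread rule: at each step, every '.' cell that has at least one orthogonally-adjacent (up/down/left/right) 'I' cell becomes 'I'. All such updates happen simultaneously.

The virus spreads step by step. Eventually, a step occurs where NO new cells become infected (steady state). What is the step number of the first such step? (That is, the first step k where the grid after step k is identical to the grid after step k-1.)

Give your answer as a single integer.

Step 0 (initial): 2 infected
Step 1: +7 new -> 9 infected
Step 2: +7 new -> 16 infected
Step 3: +6 new -> 22 infected
Step 4: +7 new -> 29 infected
Step 5: +4 new -> 33 infected
Step 6: +1 new -> 34 infected
Step 7: +1 new -> 35 infected
Step 8: +1 new -> 36 infected
Step 9: +0 new -> 36 infected

Answer: 9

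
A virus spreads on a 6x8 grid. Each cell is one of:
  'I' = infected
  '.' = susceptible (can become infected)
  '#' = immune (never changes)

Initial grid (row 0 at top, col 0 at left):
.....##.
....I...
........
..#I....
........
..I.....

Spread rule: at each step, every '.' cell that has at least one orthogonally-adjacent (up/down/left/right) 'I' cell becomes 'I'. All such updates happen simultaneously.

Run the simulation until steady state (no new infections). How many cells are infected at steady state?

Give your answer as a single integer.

Answer: 45

Derivation:
Step 0 (initial): 3 infected
Step 1: +10 new -> 13 infected
Step 2: +10 new -> 23 infected
Step 3: +10 new -> 33 infected
Step 4: +9 new -> 42 infected
Step 5: +3 new -> 45 infected
Step 6: +0 new -> 45 infected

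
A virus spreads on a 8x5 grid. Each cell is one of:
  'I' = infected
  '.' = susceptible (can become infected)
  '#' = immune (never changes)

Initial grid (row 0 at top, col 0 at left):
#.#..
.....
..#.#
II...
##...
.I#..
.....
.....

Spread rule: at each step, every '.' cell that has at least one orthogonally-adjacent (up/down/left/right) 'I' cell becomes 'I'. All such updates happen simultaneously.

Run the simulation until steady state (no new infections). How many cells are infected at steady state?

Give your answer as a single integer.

Step 0 (initial): 3 infected
Step 1: +5 new -> 8 infected
Step 2: +7 new -> 15 infected
Step 3: +8 new -> 23 infected
Step 4: +5 new -> 28 infected
Step 5: +4 new -> 32 infected
Step 6: +1 new -> 33 infected
Step 7: +0 new -> 33 infected

Answer: 33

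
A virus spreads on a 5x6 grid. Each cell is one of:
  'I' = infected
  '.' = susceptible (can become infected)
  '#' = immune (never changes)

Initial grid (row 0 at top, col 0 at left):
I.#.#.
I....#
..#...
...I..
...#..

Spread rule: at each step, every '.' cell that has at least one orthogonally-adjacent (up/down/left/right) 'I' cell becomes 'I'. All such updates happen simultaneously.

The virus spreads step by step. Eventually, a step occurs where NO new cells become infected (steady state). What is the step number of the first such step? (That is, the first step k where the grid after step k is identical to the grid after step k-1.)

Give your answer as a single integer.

Answer: 4

Derivation:
Step 0 (initial): 3 infected
Step 1: +6 new -> 9 infected
Step 2: +9 new -> 18 infected
Step 3: +6 new -> 24 infected
Step 4: +0 new -> 24 infected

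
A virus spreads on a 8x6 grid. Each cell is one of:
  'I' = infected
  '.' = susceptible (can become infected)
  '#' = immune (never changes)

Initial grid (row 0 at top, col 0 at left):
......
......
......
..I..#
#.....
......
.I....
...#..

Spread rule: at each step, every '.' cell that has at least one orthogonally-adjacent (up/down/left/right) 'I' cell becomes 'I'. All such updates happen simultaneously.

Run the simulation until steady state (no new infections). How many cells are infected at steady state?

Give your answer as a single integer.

Answer: 45

Derivation:
Step 0 (initial): 2 infected
Step 1: +8 new -> 10 infected
Step 2: +12 new -> 22 infected
Step 3: +8 new -> 30 infected
Step 4: +9 new -> 39 infected
Step 5: +5 new -> 44 infected
Step 6: +1 new -> 45 infected
Step 7: +0 new -> 45 infected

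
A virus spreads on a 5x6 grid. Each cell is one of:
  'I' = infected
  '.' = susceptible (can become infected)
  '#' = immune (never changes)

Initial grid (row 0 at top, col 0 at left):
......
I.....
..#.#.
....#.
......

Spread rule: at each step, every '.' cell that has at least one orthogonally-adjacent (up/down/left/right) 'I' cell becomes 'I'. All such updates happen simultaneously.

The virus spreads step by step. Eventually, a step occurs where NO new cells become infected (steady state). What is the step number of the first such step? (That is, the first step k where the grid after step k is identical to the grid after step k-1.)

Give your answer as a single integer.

Step 0 (initial): 1 infected
Step 1: +3 new -> 4 infected
Step 2: +4 new -> 8 infected
Step 3: +4 new -> 12 infected
Step 4: +5 new -> 17 infected
Step 5: +4 new -> 21 infected
Step 6: +3 new -> 24 infected
Step 7: +2 new -> 26 infected
Step 8: +1 new -> 27 infected
Step 9: +0 new -> 27 infected

Answer: 9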